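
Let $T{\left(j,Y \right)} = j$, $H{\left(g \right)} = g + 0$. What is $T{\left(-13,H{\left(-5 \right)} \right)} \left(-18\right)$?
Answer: $234$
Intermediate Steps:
$H{\left(g \right)} = g$
$T{\left(-13,H{\left(-5 \right)} \right)} \left(-18\right) = \left(-13\right) \left(-18\right) = 234$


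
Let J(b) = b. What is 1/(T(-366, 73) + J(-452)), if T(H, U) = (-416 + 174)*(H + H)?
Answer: 1/176692 ≈ 5.6596e-6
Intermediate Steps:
T(H, U) = -484*H
1/(T(-366, 73) + J(-452)) = 1/(-484*(-366) - 452) = 1/(177144 - 452) = 1/176692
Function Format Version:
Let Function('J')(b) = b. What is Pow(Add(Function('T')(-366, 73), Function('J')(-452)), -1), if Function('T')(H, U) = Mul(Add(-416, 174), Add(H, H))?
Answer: Rational(1, 176692) ≈ 5.6596e-6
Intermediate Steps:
Function('T')(H, U) = Mul(-484, H) (Function('T')(H, U) = Mul(-242, Mul(2, H)) = Mul(-484, H))
Pow(Add(Function('T')(-366, 73), Function('J')(-452)), -1) = Pow(Add(Mul(-484, -366), -452), -1) = Pow(Add(177144, -452), -1) = Pow(176692, -1) = Rational(1, 176692)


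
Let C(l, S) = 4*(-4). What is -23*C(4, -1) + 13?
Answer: 381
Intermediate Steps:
C(l, S) = -16
-23*C(4, -1) + 13 = -23*(-16) + 13 = 368 + 13 = 381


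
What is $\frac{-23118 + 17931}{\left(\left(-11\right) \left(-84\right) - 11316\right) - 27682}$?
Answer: $\frac{5187}{38074} \approx 0.13623$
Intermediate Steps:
$\frac{-23118 + 17931}{\left(\left(-11\right) \left(-84\right) - 11316\right) - 27682} = - \frac{5187}{\left(924 - 11316\right) - 27682} = - \frac{5187}{-10392 - 27682} = - \frac{5187}{-38074} = \left(-5187\right) \left(- \frac{1}{38074}\right) = \frac{5187}{38074}$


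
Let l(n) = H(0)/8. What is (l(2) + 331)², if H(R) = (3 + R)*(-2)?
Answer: 1745041/16 ≈ 1.0907e+5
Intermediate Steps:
H(R) = -6 - 2*R
l(n) = -¾ (l(n) = (-6 - 2*0)/8 = (-6 + 0)*(⅛) = -6*⅛ = -¾)
(l(2) + 331)² = (-¾ + 331)² = (1321/4)² = 1745041/16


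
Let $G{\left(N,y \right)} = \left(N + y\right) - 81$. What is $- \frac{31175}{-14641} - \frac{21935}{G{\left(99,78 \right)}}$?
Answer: $- \frac{318157535}{1405536} \approx -226.36$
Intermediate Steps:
$G{\left(N,y \right)} = -81 + N + y$
$- \frac{31175}{-14641} - \frac{21935}{G{\left(99,78 \right)}} = - \frac{31175}{-14641} - \frac{21935}{-81 + 99 + 78} = \left(-31175\right) \left(- \frac{1}{14641}\right) - \frac{21935}{96} = \frac{31175}{14641} - \frac{21935}{96} = - \frac{318157535}{1405536}$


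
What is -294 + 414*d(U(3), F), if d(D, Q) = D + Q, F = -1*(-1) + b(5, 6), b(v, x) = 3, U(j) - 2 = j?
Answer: 3432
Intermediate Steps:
U(j) = 2 + j
F = 4 (F = -1*(-1) + 3 = 1 + 3 = 4)
-294 + 414*d(U(3), F) = -294 + 414*((2 + 3) + 4) = -294 + 414*(5 + 4) = -294 + 414*9 = -294 + 3726 = 3432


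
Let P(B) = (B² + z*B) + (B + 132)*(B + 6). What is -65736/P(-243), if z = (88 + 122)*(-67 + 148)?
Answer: 3652/224893 ≈ 0.016239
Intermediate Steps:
z = 17010 (z = 210*81 = 17010)
P(B) = B² + 17010*B + (6 + B)*(132 + B) (P(B) = (B² + 17010*B) + (B + 132)*(B + 6) = (B² + 17010*B) + (132 + B)*(6 + B) = (B² + 17010*B) + (6 + B)*(132 + B) = B² + 17010*B + (6 + B)*(132 + B))
-65736/P(-243) = -65736/(792 + 2*(-243)² + 17148*(-243)) = -65736/(792 + 2*59049 - 4166964) = -65736/(792 + 118098 - 4166964) = -65736/(-4048074) = -65736*(-1/4048074) = 3652/224893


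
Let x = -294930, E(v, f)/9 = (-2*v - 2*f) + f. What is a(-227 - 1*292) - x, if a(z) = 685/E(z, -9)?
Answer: 2779126075/9423 ≈ 2.9493e+5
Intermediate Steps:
E(v, f) = -18*v - 9*f (E(v, f) = 9*((-2*v - 2*f) + f) = 9*((-2*f - 2*v) + f) = 9*(-f - 2*v) = -18*v - 9*f)
a(z) = 685/(81 - 18*z) (a(z) = 685/(-18*z - 9*(-9)) = 685/(-18*z + 81) = 685/(81 - 18*z))
a(-227 - 1*292) - x = -685/(-81 + 18*(-227 - 1*292)) - 1*(-294930) = -685/(-81 + 18*(-227 - 292)) + 294930 = -685/(-81 + 18*(-519)) + 294930 = -685/(-81 - 9342) + 294930 = -685/(-9423) + 294930 = -685*(-1/9423) + 294930 = 685/9423 + 294930 = 2779126075/9423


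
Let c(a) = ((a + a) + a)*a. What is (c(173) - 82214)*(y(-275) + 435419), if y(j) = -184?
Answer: 3296034655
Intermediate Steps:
c(a) = 3*a² (c(a) = (2*a + a)*a = (3*a)*a = 3*a²)
(c(173) - 82214)*(y(-275) + 435419) = (3*173² - 82214)*(-184 + 435419) = (3*29929 - 82214)*435235 = (89787 - 82214)*435235 = 7573*435235 = 3296034655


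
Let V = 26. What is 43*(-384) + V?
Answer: -16486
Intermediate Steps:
43*(-384) + V = 43*(-384) + 26 = -16512 + 26 = -16486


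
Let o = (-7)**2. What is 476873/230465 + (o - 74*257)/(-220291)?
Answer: 109422520628/50769365315 ≈ 2.1553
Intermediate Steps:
o = 49
476873/230465 + (o - 74*257)/(-220291) = 476873/230465 + (49 - 74*257)/(-220291) = 476873*(1/230465) + (49 - 19018)*(-1/220291) = 476873/230465 - 18969*(-1/220291) = 476873/230465 + 18969/220291 = 109422520628/50769365315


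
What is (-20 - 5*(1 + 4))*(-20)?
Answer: 900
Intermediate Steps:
(-20 - 5*(1 + 4))*(-20) = (-20 - 5*5)*(-20) = (-20 - 25)*(-20) = -45*(-20) = 900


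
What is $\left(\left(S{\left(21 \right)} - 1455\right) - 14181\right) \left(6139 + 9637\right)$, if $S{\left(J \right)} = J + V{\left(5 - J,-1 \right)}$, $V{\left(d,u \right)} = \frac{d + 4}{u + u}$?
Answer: $-246247584$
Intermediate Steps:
$V{\left(d,u \right)} = \frac{4 + d}{2 u}$
$S{\left(J \right)} = - \frac{9}{2} + \frac{3 J}{2}$ ($S{\left(J \right)} = J + \frac{4 - \left(-5 + J\right)}{2 \left(-1\right)} = J + \frac{1}{2} \left(-1\right) \left(9 - J\right) = J + \left(- \frac{9}{2} + \frac{J}{2}\right) = - \frac{9}{2} + \frac{3 J}{2}$)
$\left(\left(S{\left(21 \right)} - 1455\right) - 14181\right) \left(6139 + 9637\right) = \left(\left(\left(- \frac{9}{2} + \frac{3}{2} \cdot 21\right) - 1455\right) - 14181\right) \left(6139 + 9637\right) = \left(\left(\left(- \frac{9}{2} + \frac{63}{2}\right) - 1455\right) - 14181\right) 15776 = \left(\left(27 - 1455\right) - 14181\right) 15776 = \left(-1428 - 14181\right) 15776 = \left(-15609\right) 15776 = -246247584$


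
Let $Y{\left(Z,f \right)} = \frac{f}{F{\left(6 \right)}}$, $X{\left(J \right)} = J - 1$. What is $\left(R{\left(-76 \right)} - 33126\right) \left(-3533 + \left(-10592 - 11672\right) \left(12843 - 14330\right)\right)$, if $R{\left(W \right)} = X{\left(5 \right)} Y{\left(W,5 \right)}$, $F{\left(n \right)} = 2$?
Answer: $-1096240107060$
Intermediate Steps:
$X{\left(J \right)} = -1 + J$
$Y{\left(Z,f \right)} = \frac{f}{2}$
$R{\left(W \right)} = 10$ ($R{\left(W \right)} = \left(-1 + 5\right) \frac{1}{2} \cdot 5 = 4 \cdot \frac{5}{2} = 10$)
$\left(R{\left(-76 \right)} - 33126\right) \left(-3533 + \left(-10592 - 11672\right) \left(12843 - 14330\right)\right) = \left(10 - 33126\right) \left(-3533 + \left(-10592 - 11672\right) \left(12843 - 14330\right)\right) = - 33116 \left(-3533 - -33106568\right) = - 33116 \left(-3533 + 33106568\right) = \left(-33116\right) 33103035 = -1096240107060$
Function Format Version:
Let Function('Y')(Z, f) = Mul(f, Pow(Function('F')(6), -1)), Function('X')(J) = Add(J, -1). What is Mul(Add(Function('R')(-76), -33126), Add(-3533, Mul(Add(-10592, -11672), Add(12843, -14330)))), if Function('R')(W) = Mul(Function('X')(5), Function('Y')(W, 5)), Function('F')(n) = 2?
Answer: -1096240107060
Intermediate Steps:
Function('X')(J) = Add(-1, J)
Function('Y')(Z, f) = Mul(Rational(1, 2), f) (Function('Y')(Z, f) = Mul(f, Pow(2, -1)) = Mul(f, Rational(1, 2)) = Mul(Rational(1, 2), f))
Function('R')(W) = 10 (Function('R')(W) = Mul(Add(-1, 5), Mul(Rational(1, 2), 5)) = Mul(4, Rational(5, 2)) = 10)
Mul(Add(Function('R')(-76), -33126), Add(-3533, Mul(Add(-10592, -11672), Add(12843, -14330)))) = Mul(Add(10, -33126), Add(-3533, Mul(Add(-10592, -11672), Add(12843, -14330)))) = Mul(-33116, Add(-3533, Mul(-22264, -1487))) = Mul(-33116, Add(-3533, 33106568)) = Mul(-33116, 33103035) = -1096240107060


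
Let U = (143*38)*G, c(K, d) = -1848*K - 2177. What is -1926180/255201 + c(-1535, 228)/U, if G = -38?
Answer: -373702920221/17565654964 ≈ -21.275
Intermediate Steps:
c(K, d) = -2177 - 1848*K
U = -206492 (U = (143*38)*(-38) = 5434*(-38) = -206492)
-1926180/255201 + c(-1535, 228)/U = -1926180/255201 + (-2177 - 1848*(-1535))/(-206492) = -1926180*1/255201 + (-2177 + 2836680)*(-1/206492) = -642060/85067 + 2834503*(-1/206492) = -642060/85067 - 2834503/206492 = -373702920221/17565654964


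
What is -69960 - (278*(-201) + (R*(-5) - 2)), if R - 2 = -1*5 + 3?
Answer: -14080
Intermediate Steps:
R = 0 (R = 2 + (-1*5 + 3) = 2 + (-5 + 3) = 2 - 2 = 0)
-69960 - (278*(-201) + (R*(-5) - 2)) = -69960 - (278*(-201) + (0*(-5) - 2)) = -69960 - (-55878 + (0 - 2)) = -69960 - (-55878 - 2) = -69960 - 1*(-55880) = -69960 + 55880 = -14080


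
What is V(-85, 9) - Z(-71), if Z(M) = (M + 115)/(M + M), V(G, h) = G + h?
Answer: -5374/71 ≈ -75.690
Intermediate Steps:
Z(M) = (115 + M)/(2*M) (Z(M) = (115 + M)/((2*M)) = (115 + M)*(1/(2*M)) = (115 + M)/(2*M))
V(-85, 9) - Z(-71) = (-85 + 9) - (115 - 71)/(2*(-71)) = -76 - (-1)*44/(2*71) = -76 - 1*(-22/71) = -76 + 22/71 = -5374/71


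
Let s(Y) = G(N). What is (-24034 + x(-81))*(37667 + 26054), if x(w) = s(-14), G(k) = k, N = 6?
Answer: -1531088188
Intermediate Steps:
s(Y) = 6
x(w) = 6
(-24034 + x(-81))*(37667 + 26054) = (-24034 + 6)*(37667 + 26054) = -24028*63721 = -1531088188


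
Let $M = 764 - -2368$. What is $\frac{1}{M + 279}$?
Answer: $\frac{1}{3411} \approx 0.00029317$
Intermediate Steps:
$M = 3132$ ($M = 764 + 2368 = 3132$)
$\frac{1}{M + 279} = \frac{1}{3132 + 279} = \frac{1}{3411}$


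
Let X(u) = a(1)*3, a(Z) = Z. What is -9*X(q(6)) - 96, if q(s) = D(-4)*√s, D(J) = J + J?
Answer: -123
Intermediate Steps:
D(J) = 2*J
q(s) = -8*√s (q(s) = (2*(-4))*√s = -8*√s)
X(u) = 3 (X(u) = 1*3 = 3)
-9*X(q(6)) - 96 = -9*3 - 96 = -27 - 96 = -123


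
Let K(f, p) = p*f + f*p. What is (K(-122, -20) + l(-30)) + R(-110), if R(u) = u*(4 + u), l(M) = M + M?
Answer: 16480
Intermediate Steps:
l(M) = 2*M
K(f, p) = 2*f*p (K(f, p) = f*p + f*p = 2*f*p)
(K(-122, -20) + l(-30)) + R(-110) = (2*(-122)*(-20) + 2*(-30)) - 110*(4 - 110) = (4880 - 60) - 110*(-106) = 4820 + 11660 = 16480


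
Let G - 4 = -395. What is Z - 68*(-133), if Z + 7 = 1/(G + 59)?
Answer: 3000283/332 ≈ 9037.0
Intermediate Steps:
G = -391 (G = 4 - 395 = -391)
Z = -2325/332 (Z = -7 + 1/(-391 + 59) = -7 + 1/(-332) = -7 - 1/332 = -2325/332 ≈ -7.0030)
Z - 68*(-133) = -2325/332 - 68*(-133) = -2325/332 + 9044 = 3000283/332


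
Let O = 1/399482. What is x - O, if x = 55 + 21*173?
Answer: 1473289615/399482 ≈ 3688.0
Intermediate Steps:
x = 3688 (x = 55 + 3633 = 3688)
O = 1/399482 ≈ 2.5032e-6
x - O = 3688 - 1*1/399482 = 3688 - 1/399482 = 1473289615/399482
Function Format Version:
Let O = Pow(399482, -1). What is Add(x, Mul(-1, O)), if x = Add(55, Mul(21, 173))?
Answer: Rational(1473289615, 399482) ≈ 3688.0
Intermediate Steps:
x = 3688 (x = Add(55, 3633) = 3688)
O = Rational(1, 399482) ≈ 2.5032e-6
Add(x, Mul(-1, O)) = Add(3688, Mul(-1, Rational(1, 399482))) = Add(3688, Rational(-1, 399482)) = Rational(1473289615, 399482)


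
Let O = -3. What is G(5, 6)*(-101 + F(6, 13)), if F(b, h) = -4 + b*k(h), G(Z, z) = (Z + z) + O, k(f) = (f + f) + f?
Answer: 1032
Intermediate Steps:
k(f) = 3*f (k(f) = 2*f + f = 3*f)
G(Z, z) = -3 + Z + z (G(Z, z) = (Z + z) - 3 = -3 + Z + z)
F(b, h) = -4 + 3*b*h (F(b, h) = -4 + b*(3*h) = -4 + 3*b*h)
G(5, 6)*(-101 + F(6, 13)) = (-3 + 5 + 6)*(-101 + (-4 + 3*6*13)) = 8*(-101 + (-4 + 234)) = 8*(-101 + 230) = 8*129 = 1032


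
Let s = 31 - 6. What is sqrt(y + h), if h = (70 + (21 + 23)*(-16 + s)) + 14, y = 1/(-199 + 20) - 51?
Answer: sqrt(13745410)/179 ≈ 20.712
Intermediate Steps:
s = 25
y = -9130/179 (y = 1/(-179) - 51 = -1/179 - 51 = -9130/179 ≈ -51.006)
h = 480 (h = (70 + (21 + 23)*(-16 + 25)) + 14 = (70 + 44*9) + 14 = (70 + 396) + 14 = 466 + 14 = 480)
sqrt(y + h) = sqrt(-9130/179 + 480) = sqrt(76790/179) = sqrt(13745410)/179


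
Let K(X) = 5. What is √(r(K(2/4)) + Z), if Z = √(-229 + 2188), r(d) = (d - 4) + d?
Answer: √(6 + √1959) ≈ 7.0895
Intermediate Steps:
r(d) = -4 + 2*d (r(d) = (-4 + d) + d = -4 + 2*d)
Z = √1959 ≈ 44.261
√(r(K(2/4)) + Z) = √((-4 + 2*5) + √1959) = √((-4 + 10) + √1959) = √(6 + √1959)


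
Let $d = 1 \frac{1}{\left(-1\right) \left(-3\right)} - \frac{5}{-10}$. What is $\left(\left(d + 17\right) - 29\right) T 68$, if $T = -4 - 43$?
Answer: $\frac{107066}{3} \approx 35689.0$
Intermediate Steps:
$T = -47$ ($T = -4 - 43 = -47$)
$d = \frac{5}{6}$ ($d = 1 \cdot \frac{1}{3} - - \frac{1}{2} = 1 \cdot \frac{1}{3} + \frac{1}{2} = \frac{1}{3} + \frac{1}{2} = \frac{5}{6} \approx 0.83333$)
$\left(\left(d + 17\right) - 29\right) T 68 = \left(\left(\frac{5}{6} + 17\right) - 29\right) \left(-47\right) 68 = \left(\frac{107}{6} - 29\right) \left(-47\right) 68 = \left(- \frac{67}{6}\right) \left(-47\right) 68 = \frac{3149}{6} \cdot 68 = \frac{107066}{3}$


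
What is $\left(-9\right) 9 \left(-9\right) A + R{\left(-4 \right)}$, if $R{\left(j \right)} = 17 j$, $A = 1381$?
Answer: $1006681$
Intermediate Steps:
$\left(-9\right) 9 \left(-9\right) A + R{\left(-4 \right)} = \left(-9\right) 9 \left(-9\right) 1381 + 17 \left(-4\right) = \left(-81\right) \left(-9\right) 1381 - 68 = 729 \cdot 1381 - 68 = 1006749 - 68 = 1006681$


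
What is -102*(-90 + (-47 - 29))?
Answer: 16932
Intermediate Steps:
-102*(-90 + (-47 - 29)) = -102*(-90 - 76) = -102*(-166) = 16932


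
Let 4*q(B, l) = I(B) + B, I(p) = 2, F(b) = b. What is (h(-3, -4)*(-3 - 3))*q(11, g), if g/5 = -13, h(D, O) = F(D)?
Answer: 117/2 ≈ 58.500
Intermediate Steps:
h(D, O) = D
g = -65 (g = 5*(-13) = -65)
q(B, l) = 1/2 + B/4 (q(B, l) = (2 + B)/4 = 1/2 + B/4)
(h(-3, -4)*(-3 - 3))*q(11, g) = (-3*(-3 - 3))*(1/2 + (1/4)*11) = (-3*(-6))*(1/2 + 11/4) = 18*(13/4) = 117/2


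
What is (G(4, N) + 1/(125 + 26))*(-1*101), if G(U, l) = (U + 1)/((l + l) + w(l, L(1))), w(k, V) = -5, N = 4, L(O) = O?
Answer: -76558/453 ≈ -169.00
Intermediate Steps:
G(U, l) = (1 + U)/(-5 + 2*l) (G(U, l) = (U + 1)/((l + l) - 5) = (1 + U)/(2*l - 5) = (1 + U)/(-5 + 2*l))
(G(4, N) + 1/(125 + 26))*(-1*101) = ((1 + 4)/(-5 + 2*4) + 1/(125 + 26))*(-1*101) = (5/(-5 + 8) + 1/151)*(-101) = (5/3 + 1/151)*(-101) = (758/453)*(-101) = -76558/453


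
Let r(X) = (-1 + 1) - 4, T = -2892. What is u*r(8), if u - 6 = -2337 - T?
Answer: -2244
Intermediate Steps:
r(X) = -4 (r(X) = 0 - 4 = -4)
u = 561 (u = 6 + (-2337 - 1*(-2892)) = 6 + (-2337 + 2892) = 6 + 555 = 561)
u*r(8) = 561*(-4) = -2244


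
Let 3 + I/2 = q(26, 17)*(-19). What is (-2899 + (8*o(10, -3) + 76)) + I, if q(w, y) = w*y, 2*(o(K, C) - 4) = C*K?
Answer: -19713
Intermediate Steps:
o(K, C) = 4 + C*K/2 (o(K, C) = 4 + (C*K)/2 = 4 + C*K/2)
I = -16802 (I = -6 + 2*((26*17)*(-19)) = -6 + 2*(442*(-19)) = -6 + 2*(-8398) = -6 - 16796 = -16802)
(-2899 + (8*o(10, -3) + 76)) + I = (-2899 + (8*(4 + (½)*(-3)*10) + 76)) - 16802 = (-2899 + (8*(4 - 15) + 76)) - 16802 = (-2899 + (8*(-11) + 76)) - 16802 = (-2899 + (-88 + 76)) - 16802 = (-2899 - 12) - 16802 = -2911 - 16802 = -19713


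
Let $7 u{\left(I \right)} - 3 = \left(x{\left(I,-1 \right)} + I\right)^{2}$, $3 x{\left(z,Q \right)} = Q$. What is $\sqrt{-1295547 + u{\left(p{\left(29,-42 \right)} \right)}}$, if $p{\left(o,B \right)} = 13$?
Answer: $\frac{i \sqrt{571325930}}{21} \approx 1138.2 i$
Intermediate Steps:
$x{\left(z,Q \right)} = \frac{Q}{3}$
$u{\left(I \right)} = \frac{3}{7} + \frac{\left(- \frac{1}{3} + I\right)^{2}}{7}$ ($u{\left(I \right)} = \frac{3}{7} + \frac{\left(\frac{1}{3} \left(-1\right) + I\right)^{2}}{7} = \frac{3}{7} + \frac{\left(- \frac{1}{3} + I\right)^{2}}{7}$)
$\sqrt{-1295547 + u{\left(p{\left(29,-42 \right)} \right)}} = \sqrt{-1295547 + \left(\frac{3}{7} + \frac{\left(-1 + 3 \cdot 13\right)^{2}}{63}\right)} = \sqrt{-1295547 + \left(\frac{3}{7} + \frac{\left(-1 + 39\right)^{2}}{63}\right)} = \sqrt{-1295547 + \left(\frac{3}{7} + \frac{38^{2}}{63}\right)} = \sqrt{-1295547 + \left(\frac{3}{7} + \frac{1}{63} \cdot 1444\right)} = \sqrt{-1295547 + \left(\frac{3}{7} + \frac{1444}{63}\right)} = \sqrt{-1295547 + \frac{1471}{63}} = \sqrt{- \frac{81617990}{63}} = \frac{i \sqrt{571325930}}{21}$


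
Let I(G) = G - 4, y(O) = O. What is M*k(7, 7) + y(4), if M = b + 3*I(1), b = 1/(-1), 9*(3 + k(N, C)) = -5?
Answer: 356/9 ≈ 39.556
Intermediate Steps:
k(N, C) = -32/9 (k(N, C) = -3 + (⅑)*(-5) = -3 - 5/9 = -32/9)
I(G) = -4 + G
b = -1
M = -10 (M = -1 + 3*(-4 + 1) = -1 + 3*(-3) = -1 - 9 = -10)
M*k(7, 7) + y(4) = -10*(-32/9) + 4 = 320/9 + 4 = 356/9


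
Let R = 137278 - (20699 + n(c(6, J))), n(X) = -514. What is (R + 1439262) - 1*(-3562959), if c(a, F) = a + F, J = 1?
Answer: 5119314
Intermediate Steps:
c(a, F) = F + a
R = 117093 (R = 137278 - (20699 - 514) = 137278 - 1*20185 = 137278 - 20185 = 117093)
(R + 1439262) - 1*(-3562959) = (117093 + 1439262) - 1*(-3562959) = 1556355 + 3562959 = 5119314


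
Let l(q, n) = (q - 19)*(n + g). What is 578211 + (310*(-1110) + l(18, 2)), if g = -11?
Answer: 234120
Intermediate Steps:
l(q, n) = (-19 + q)*(-11 + n) (l(q, n) = (q - 19)*(n - 11) = (-19 + q)*(-11 + n))
578211 + (310*(-1110) + l(18, 2)) = 578211 + (310*(-1110) + (209 - 19*2 - 11*18 + 2*18)) = 578211 + (-344100 + (209 - 38 - 198 + 36)) = 578211 + (-344100 + 9) = 578211 - 344091 = 234120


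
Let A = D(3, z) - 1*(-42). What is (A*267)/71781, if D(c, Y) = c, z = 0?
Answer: 4005/23927 ≈ 0.16738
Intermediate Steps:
A = 45 (A = 3 - 1*(-42) = 3 + 42 = 45)
(A*267)/71781 = (45*267)/71781 = 12015*(1/71781) = 4005/23927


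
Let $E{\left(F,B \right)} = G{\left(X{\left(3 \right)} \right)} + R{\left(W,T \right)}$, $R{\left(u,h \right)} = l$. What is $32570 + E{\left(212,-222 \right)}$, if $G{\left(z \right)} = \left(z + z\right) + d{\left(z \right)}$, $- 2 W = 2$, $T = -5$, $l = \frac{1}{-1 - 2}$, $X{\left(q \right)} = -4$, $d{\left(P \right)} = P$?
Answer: $\frac{97673}{3} \approx 32558.0$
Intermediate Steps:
$l = - \frac{1}{3}$ ($l = \frac{1}{-3} = - \frac{1}{3} \approx -0.33333$)
$W = -1$ ($W = \left(- \frac{1}{2}\right) 2 = -1$)
$G{\left(z \right)} = 3 z$ ($G{\left(z \right)} = \left(z + z\right) + z = 2 z + z = 3 z$)
$R{\left(u,h \right)} = - \frac{1}{3}$
$E{\left(F,B \right)} = - \frac{37}{3}$ ($E{\left(F,B \right)} = 3 \left(-4\right) - \frac{1}{3} = -12 - \frac{1}{3} = - \frac{37}{3}$)
$32570 + E{\left(212,-222 \right)} = 32570 - \frac{37}{3} = \frac{97673}{3}$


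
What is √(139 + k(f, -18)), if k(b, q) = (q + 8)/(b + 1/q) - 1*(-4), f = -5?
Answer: √1200563/91 ≈ 12.041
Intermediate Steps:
k(b, q) = 4 + (8 + q)/(b + 1/q) (k(b, q) = (8 + q)/(b + 1/q) + 4 = 4 + (8 + q)/(b + 1/q))
√(139 + k(f, -18)) = √(139 + (4 + (-18)² + 8*(-18) + 4*(-5)*(-18))/(1 - 5*(-18))) = √(139 + (4 + 324 - 144 + 360)/(1 + 90)) = √(139 + 544/91) = √(13193/91) = √1200563/91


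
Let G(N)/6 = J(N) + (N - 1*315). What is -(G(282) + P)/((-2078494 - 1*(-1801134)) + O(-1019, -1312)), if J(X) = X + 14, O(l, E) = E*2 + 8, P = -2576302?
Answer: -643681/69994 ≈ -9.1962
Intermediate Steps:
O(l, E) = 8 + 2*E (O(l, E) = 2*E + 8 = 8 + 2*E)
J(X) = 14 + X
G(N) = -1806 + 12*N (G(N) = 6*((14 + N) + (N - 1*315)) = 6*((14 + N) + (N - 315)) = 6*((14 + N) + (-315 + N)) = 6*(-301 + 2*N) = -1806 + 12*N)
-(G(282) + P)/((-2078494 - 1*(-1801134)) + O(-1019, -1312)) = -((-1806 + 12*282) - 2576302)/((-2078494 - 1*(-1801134)) + (8 + 2*(-1312))) = -((-1806 + 3384) - 2576302)/((-2078494 + 1801134) + (8 - 2624)) = -(1578 - 2576302)/(-277360 - 2616) = -(-2574724)/(-279976) = -(-2574724)*(-1)/279976 = -1*643681/69994 = -643681/69994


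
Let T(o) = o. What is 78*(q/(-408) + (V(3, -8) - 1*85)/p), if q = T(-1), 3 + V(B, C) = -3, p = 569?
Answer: -475267/38692 ≈ -12.283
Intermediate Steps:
V(B, C) = -6 (V(B, C) = -3 - 3 = -6)
q = -1
78*(q/(-408) + (V(3, -8) - 1*85)/p) = 78*(-1/(-408) + (-6 - 1*85)/569) = 78*(-1*(-1/408) + (-6 - 85)*(1/569)) = 78*(1/408 - 91*1/569) = 78*(1/408 - 91/569) = 78*(-36559/232152) = -475267/38692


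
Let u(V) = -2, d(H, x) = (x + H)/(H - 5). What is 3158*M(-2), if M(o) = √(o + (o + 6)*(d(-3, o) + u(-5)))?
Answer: 1579*I*√30 ≈ 8648.5*I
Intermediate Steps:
d(H, x) = (H + x)/(-5 + H)
M(o) = √(o + (6 + o)*(-13/8 - o/8)) (M(o) = √(o + (o + 6)*((-3 + o)/(-5 - 3) - 2)) = √(o + (6 + o)*((-3 + o)/(-8) - 2)) = √(o + (6 + o)*(-(-3 + o)/8 - 2)) = √(o + (6 + o)*((3/8 - o/8) - 2)) = √(o + (6 + o)*(-13/8 - o/8)))
3158*M(-2) = 3158*(√(-156 - 22*(-2) - 2*(-2)²)/4) = 3158*(√(-156 + 44 - 2*4)/4) = 3158*(√(-156 + 44 - 8)/4) = 3158*(√(-120)/4) = 3158*((2*I*√30)/4) = 3158*(I*√30/2) = 1579*I*√30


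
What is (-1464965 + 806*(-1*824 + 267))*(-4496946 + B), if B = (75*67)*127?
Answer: 7385328828297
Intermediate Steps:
B = 638175 (B = 5025*127 = 638175)
(-1464965 + 806*(-1*824 + 267))*(-4496946 + B) = (-1464965 + 806*(-1*824 + 267))*(-4496946 + 638175) = (-1464965 + 806*(-824 + 267))*(-3858771) = (-1464965 + 806*(-557))*(-3858771) = (-1464965 - 448942)*(-3858771) = -1913907*(-3858771) = 7385328828297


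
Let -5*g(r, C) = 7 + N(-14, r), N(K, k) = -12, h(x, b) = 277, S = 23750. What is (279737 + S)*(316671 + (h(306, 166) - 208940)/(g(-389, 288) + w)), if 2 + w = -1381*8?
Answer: 1061933347111954/11049 ≈ 9.6111e+10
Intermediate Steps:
w = -11050 (w = -2 - 1381*8 = -2 - 11048 = -11050)
g(r, C) = 1 (g(r, C) = -(7 - 12)/5 = -⅕*(-5) = 1)
(279737 + S)*(316671 + (h(306, 166) - 208940)/(g(-389, 288) + w)) = (279737 + 23750)*(316671 + (277 - 208940)/(1 - 11050)) = 303487*(316671 - 208663/(-11049)) = 303487*(316671 - 208663*(-1/11049)) = 303487*(316671 + 208663/11049) = 303487*(3499106542/11049) = 1061933347111954/11049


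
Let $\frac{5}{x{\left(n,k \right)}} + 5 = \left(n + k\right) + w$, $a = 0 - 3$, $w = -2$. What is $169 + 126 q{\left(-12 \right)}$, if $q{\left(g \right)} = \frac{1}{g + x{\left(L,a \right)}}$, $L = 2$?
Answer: $\frac{16061}{101} \approx 159.02$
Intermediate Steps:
$a = -3$
$x{\left(n,k \right)} = \frac{5}{-7 + k + n}$ ($x{\left(n,k \right)} = \frac{5}{-5 - \left(2 - k - n\right)} = \frac{5}{-5 + \left(-2 + k + n\right)} = \frac{5}{-7 + k + n}$)
$q{\left(g \right)} = \frac{1}{- \frac{5}{8} + g}$ ($q{\left(g \right)} = \frac{1}{g + \frac{5}{-7 - 3 + 2}} = \frac{1}{g + \frac{5}{-8}} = \frac{1}{g + 5 \left(- \frac{1}{8}\right)} = \frac{1}{g - \frac{5}{8}} = \frac{1}{- \frac{5}{8} + g}$)
$169 + 126 q{\left(-12 \right)} = 169 + 126 \frac{8}{-5 + 8 \left(-12\right)} = 169 + 126 \frac{8}{-5 - 96} = 169 + 126 \frac{8}{-101} = 169 + 126 \cdot 8 \left(- \frac{1}{101}\right) = 169 + 126 \left(- \frac{8}{101}\right) = 169 - \frac{1008}{101} = \frac{16061}{101}$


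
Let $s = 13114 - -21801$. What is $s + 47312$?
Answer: $82227$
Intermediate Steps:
$s = 34915$ ($s = 13114 + 21801 = 34915$)
$s + 47312 = 34915 + 47312 = 82227$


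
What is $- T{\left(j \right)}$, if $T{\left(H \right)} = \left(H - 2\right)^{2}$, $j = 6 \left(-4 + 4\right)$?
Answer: $-4$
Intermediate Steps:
$j = 0$ ($j = 6 \cdot 0 = 0$)
$T{\left(H \right)} = \left(-2 + H\right)^{2}$
$- T{\left(j \right)} = - \left(-2 + 0\right)^{2} = - \left(-2\right)^{2} = \left(-1\right) 4 = -4$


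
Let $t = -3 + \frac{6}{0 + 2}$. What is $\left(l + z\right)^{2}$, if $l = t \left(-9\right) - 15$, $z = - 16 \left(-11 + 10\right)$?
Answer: $1$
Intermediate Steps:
$t = 0$ ($t = -3 + \frac{6}{2} = -3 + 6 \cdot \frac{1}{2} = -3 + 3 = 0$)
$z = 16$ ($z = \left(-16\right) \left(-1\right) = 16$)
$l = -15$ ($l = 0 \left(-9\right) - 15 = 0 - 15 = -15$)
$\left(l + z\right)^{2} = \left(-15 + 16\right)^{2} = 1^{2} = 1$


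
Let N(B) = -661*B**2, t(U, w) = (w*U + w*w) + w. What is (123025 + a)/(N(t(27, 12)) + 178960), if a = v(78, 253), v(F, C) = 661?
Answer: -61843/76057720 ≈ -0.00081311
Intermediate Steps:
t(U, w) = w + w**2 + U*w (t(U, w) = (U*w + w**2) + w = (w**2 + U*w) + w = w + w**2 + U*w)
a = 661
(123025 + a)/(N(t(27, 12)) + 178960) = (123025 + 661)/(-661*144*(1 + 27 + 12)**2 + 178960) = 123686/(-661*(12*40)**2 + 178960) = 123686/(-661*480**2 + 178960) = 123686/(-661*230400 + 178960) = 123686/(-152294400 + 178960) = 123686/(-152115440) = 123686*(-1/152115440) = -61843/76057720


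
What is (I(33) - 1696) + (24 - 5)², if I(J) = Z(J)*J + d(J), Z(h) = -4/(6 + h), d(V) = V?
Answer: -16970/13 ≈ -1305.4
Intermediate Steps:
I(J) = J - 4*J/(6 + J) (I(J) = (-4/(6 + J))*J + J = -4*J/(6 + J) + J = J - 4*J/(6 + J))
(I(33) - 1696) + (24 - 5)² = (33*(2 + 33)/(6 + 33) - 1696) + (24 - 5)² = (33*35/39 - 1696) + 19² = (33*(1/39)*35 - 1696) + 361 = (385/13 - 1696) + 361 = -21663/13 + 361 = -16970/13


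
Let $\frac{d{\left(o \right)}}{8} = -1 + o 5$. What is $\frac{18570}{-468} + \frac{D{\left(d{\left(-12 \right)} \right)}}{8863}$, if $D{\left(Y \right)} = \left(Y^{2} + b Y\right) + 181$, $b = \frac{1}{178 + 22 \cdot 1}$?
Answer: $- \frac{221045633}{17282850} \approx -12.79$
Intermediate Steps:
$b = \frac{1}{200}$ ($b = \frac{1}{178 + 22} = \frac{1}{200} \approx 0.005$)
$d{\left(o \right)} = -8 + 40 o$ ($d{\left(o \right)} = 8 \left(-1 + o 5\right) = 8 \left(-1 + 5 o\right) = -8 + 40 o$)
$D{\left(Y \right)} = 181 + Y^{2} + \frac{Y}{200}$ ($D{\left(Y \right)} = \left(Y^{2} + \frac{Y}{200}\right) + 181 = 181 + Y^{2} + \frac{Y}{200}$)
$\frac{18570}{-468} + \frac{D{\left(d{\left(-12 \right)} \right)}}{8863} = \frac{18570}{-468} + \frac{181 + \left(-8 + 40 \left(-12\right)\right)^{2} + \frac{-8 + 40 \left(-12\right)}{200}}{8863} = 18570 \left(- \frac{1}{468}\right) + \left(181 + \left(-8 - 480\right)^{2} + \frac{-8 - 480}{200}\right) \frac{1}{8863} = - \frac{3095}{78} + \left(181 + \left(-488\right)^{2} + \frac{1}{200} \left(-488\right)\right) \frac{1}{8863} = - \frac{3095}{78} + \left(181 + 238144 - \frac{61}{25}\right) \frac{1}{8863} = - \frac{3095}{78} + \frac{5958064}{25} \cdot \frac{1}{8863} = - \frac{3095}{78} + \frac{5958064}{221575} = - \frac{221045633}{17282850}$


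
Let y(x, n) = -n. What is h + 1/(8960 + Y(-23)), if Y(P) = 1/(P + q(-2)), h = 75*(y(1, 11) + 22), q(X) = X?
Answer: 184799200/223999 ≈ 825.00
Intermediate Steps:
h = 825 (h = 75*(-1*11 + 22) = 75*(-11 + 22) = 75*11 = 825)
Y(P) = 1/(-2 + P) (Y(P) = 1/(P - 2) = 1/(-2 + P))
h + 1/(8960 + Y(-23)) = 825 + 1/(8960 + 1/(-2 - 23)) = 825 + 1/(8960 + 1/(-25)) = 825 + 1/(8960 - 1/25) = 825 + 1/(223999/25) = 825 + 25/223999 = 184799200/223999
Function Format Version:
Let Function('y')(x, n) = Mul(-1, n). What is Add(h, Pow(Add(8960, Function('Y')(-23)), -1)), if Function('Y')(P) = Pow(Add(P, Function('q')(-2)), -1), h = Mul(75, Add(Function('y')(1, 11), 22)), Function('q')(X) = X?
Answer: Rational(184799200, 223999) ≈ 825.00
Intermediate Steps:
h = 825 (h = Mul(75, Add(Mul(-1, 11), 22)) = Mul(75, Add(-11, 22)) = Mul(75, 11) = 825)
Function('Y')(P) = Pow(Add(-2, P), -1) (Function('Y')(P) = Pow(Add(P, -2), -1) = Pow(Add(-2, P), -1))
Add(h, Pow(Add(8960, Function('Y')(-23)), -1)) = Add(825, Pow(Add(8960, Pow(Add(-2, -23), -1)), -1)) = Add(825, Pow(Add(8960, Pow(-25, -1)), -1)) = Add(825, Pow(Add(8960, Rational(-1, 25)), -1)) = Add(825, Pow(Rational(223999, 25), -1)) = Add(825, Rational(25, 223999)) = Rational(184799200, 223999)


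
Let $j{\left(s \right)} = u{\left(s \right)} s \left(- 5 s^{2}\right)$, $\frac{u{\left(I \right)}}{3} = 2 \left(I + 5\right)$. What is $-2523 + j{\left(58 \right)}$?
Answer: $-368764203$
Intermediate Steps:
$u{\left(I \right)} = 30 + 6 I$ ($u{\left(I \right)} = 3 \cdot 2 \left(I + 5\right) = 3 \cdot 2 \left(5 + I\right) = 3 \left(10 + 2 I\right) = 30 + 6 I$)
$j{\left(s \right)} = - 5 s^{3} \left(30 + 6 s\right)$ ($j{\left(s \right)} = \left(30 + 6 s\right) s \left(- 5 s^{2}\right) = s \left(30 + 6 s\right) \left(- 5 s^{2}\right) = - 5 s^{3} \left(30 + 6 s\right)$)
$-2523 + j{\left(58 \right)} = -2523 + 30 \cdot 58^{3} \left(-5 - 58\right) = -2523 + 30 \cdot 195112 \left(-5 - 58\right) = -2523 + 30 \cdot 195112 \left(-63\right) = -2523 - 368761680 = -368764203$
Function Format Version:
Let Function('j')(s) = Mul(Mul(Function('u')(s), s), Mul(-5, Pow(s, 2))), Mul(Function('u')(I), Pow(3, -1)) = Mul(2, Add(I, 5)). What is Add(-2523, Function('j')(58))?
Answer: -368764203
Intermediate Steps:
Function('u')(I) = Add(30, Mul(6, I)) (Function('u')(I) = Mul(3, Mul(2, Add(I, 5))) = Mul(3, Mul(2, Add(5, I))) = Mul(3, Add(10, Mul(2, I))) = Add(30, Mul(6, I)))
Function('j')(s) = Mul(-5, Pow(s, 3), Add(30, Mul(6, s))) (Function('j')(s) = Mul(Mul(Add(30, Mul(6, s)), s), Mul(-5, Pow(s, 2))) = Mul(Mul(s, Add(30, Mul(6, s))), Mul(-5, Pow(s, 2))) = Mul(-5, Pow(s, 3), Add(30, Mul(6, s))))
Add(-2523, Function('j')(58)) = Add(-2523, Mul(30, Pow(58, 3), Add(-5, Mul(-1, 58)))) = Add(-2523, Mul(30, 195112, Add(-5, -58))) = Add(-2523, Mul(30, 195112, -63)) = Add(-2523, -368761680) = -368764203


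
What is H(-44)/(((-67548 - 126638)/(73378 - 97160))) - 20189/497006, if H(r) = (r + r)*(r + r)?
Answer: 45764292580847/48255803558 ≈ 948.37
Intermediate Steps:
H(r) = 4*r**2 (H(r) = (2*r)*(2*r) = 4*r**2)
H(-44)/(((-67548 - 126638)/(73378 - 97160))) - 20189/497006 = (4*(-44)**2)/(((-67548 - 126638)/(73378 - 97160))) - 20189/497006 = (4*1936)/((-194186/(-23782))) - 20189*1/497006 = 7744/((-194186*(-1/23782))) - 20189/497006 = 7744/(97093/11891) - 20189/497006 = 7744*(11891/97093) - 20189/497006 = 92083904/97093 - 20189/497006 = 45764292580847/48255803558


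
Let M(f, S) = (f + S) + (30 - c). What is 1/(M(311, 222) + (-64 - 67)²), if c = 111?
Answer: 1/17613 ≈ 5.6776e-5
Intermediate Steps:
M(f, S) = -81 + S + f (M(f, S) = (f + S) + (30 - 1*111) = (S + f) + (30 - 111) = (S + f) - 81 = -81 + S + f)
1/(M(311, 222) + (-64 - 67)²) = 1/((-81 + 222 + 311) + (-64 - 67)²) = 1/(452 + (-131)²) = 1/(452 + 17161) = 1/17613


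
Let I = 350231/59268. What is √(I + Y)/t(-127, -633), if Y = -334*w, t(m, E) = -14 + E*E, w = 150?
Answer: I*√43991325822873/11873602950 ≈ 0.0005586*I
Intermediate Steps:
t(m, E) = -14 + E²
Y = -50100 (Y = -334*150 = -50100)
I = 350231/59268 (I = 350231*(1/59268) = 350231/59268 ≈ 5.9093)
√(I + Y)/t(-127, -633) = √(350231/59268 - 50100)/(-14 + (-633)²) = √(-2968976569/59268)/(-14 + 400689) = (I*√43991325822873/29634)/400675 = (I*√43991325822873/29634)*(1/400675) = I*√43991325822873/11873602950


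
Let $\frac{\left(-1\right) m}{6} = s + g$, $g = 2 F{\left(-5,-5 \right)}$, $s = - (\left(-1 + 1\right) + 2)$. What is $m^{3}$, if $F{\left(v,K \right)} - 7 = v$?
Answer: $-1728$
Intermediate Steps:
$s = -2$ ($s = - (0 + 2) = \left(-1\right) 2 = -2$)
$F{\left(v,K \right)} = 7 + v$
$g = 4$ ($g = 2 \left(7 - 5\right) = 2 \cdot 2 = 4$)
$m = -12$ ($m = - 6 \left(-2 + 4\right) = \left(-6\right) 2 = -12$)
$m^{3} = \left(-12\right)^{3} = -1728$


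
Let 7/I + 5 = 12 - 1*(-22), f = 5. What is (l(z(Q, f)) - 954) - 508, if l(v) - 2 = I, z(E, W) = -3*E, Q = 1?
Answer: -42333/29 ≈ -1459.8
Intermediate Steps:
I = 7/29 (I = 7/(-5 + (12 - 1*(-22))) = 7/(-5 + (12 + 22)) = 7/(-5 + 34) = 7/29 ≈ 0.24138)
l(v) = 65/29 (l(v) = 2 + 7/29 = 65/29)
(l(z(Q, f)) - 954) - 508 = (65/29 - 954) - 508 = -27601/29 - 508 = -42333/29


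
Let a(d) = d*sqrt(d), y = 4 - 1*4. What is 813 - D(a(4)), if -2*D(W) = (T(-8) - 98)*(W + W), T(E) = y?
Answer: 29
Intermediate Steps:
y = 0 (y = 4 - 4 = 0)
T(E) = 0
a(d) = d**(3/2)
D(W) = 98*W (D(W) = -(0 - 98)*(W + W)/2 = -(-49)*2*W = -(-98)*W = 98*W)
813 - D(a(4)) = 813 - 98*4**(3/2) = 813 - 98*8 = 813 - 1*784 = 813 - 784 = 29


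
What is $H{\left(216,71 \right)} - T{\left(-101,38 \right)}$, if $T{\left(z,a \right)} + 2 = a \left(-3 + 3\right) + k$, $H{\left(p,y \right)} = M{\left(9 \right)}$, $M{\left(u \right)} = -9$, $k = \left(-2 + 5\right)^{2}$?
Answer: $-16$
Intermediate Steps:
$k = 9$ ($k = 3^{2} = 9$)
$H{\left(p,y \right)} = -9$
$T{\left(z,a \right)} = 7$ ($T{\left(z,a \right)} = -2 + \left(a \left(-3 + 3\right) + 9\right) = -2 + \left(a 0 + 9\right) = -2 + \left(0 + 9\right) = -2 + 9 = 7$)
$H{\left(216,71 \right)} - T{\left(-101,38 \right)} = -9 - 7 = -16$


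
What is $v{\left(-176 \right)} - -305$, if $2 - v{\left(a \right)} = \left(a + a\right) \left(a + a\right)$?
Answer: $-123597$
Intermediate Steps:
$v{\left(a \right)} = 2 - 4 a^{2}$ ($v{\left(a \right)} = 2 - \left(a + a\right) \left(a + a\right) = 2 - 2 a 2 a = 2 - 4 a^{2}$)
$v{\left(-176 \right)} - -305 = \left(2 - 4 \left(-176\right)^{2}\right) - -305 = \left(2 - 123904\right) + 305 = -123902 + 305 = -123597$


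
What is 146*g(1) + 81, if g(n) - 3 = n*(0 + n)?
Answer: 665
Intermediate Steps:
g(n) = 3 + n² (g(n) = 3 + n*(0 + n) = 3 + n*n = 3 + n²)
146*g(1) + 81 = 146*(3 + 1²) + 81 = 146*(3 + 1) + 81 = 146*4 + 81 = 584 + 81 = 665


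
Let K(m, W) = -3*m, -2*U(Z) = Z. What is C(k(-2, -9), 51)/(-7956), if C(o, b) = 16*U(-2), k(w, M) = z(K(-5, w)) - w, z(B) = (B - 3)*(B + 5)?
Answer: -4/1989 ≈ -0.0020111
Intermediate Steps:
U(Z) = -Z/2
z(B) = (-3 + B)*(5 + B)
k(w, M) = 240 - w (k(w, M) = (-15 + (-3*(-5))² + 2*(-3*(-5))) - w = (-15 + 15² + 2*15) - w = (-15 + 225 + 30) - w = 240 - w)
C(o, b) = 16 (C(o, b) = 16*(-½*(-2)) = 16*1 = 16)
C(k(-2, -9), 51)/(-7956) = 16/(-7956) = 16*(-1/7956) = -4/1989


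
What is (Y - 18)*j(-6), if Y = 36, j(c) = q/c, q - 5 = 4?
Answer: -27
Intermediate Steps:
q = 9 (q = 5 + 4 = 9)
j(c) = 9/c
(Y - 18)*j(-6) = (36 - 18)*(9/(-6)) = 18*(9*(-1/6)) = 18*(-3/2) = -27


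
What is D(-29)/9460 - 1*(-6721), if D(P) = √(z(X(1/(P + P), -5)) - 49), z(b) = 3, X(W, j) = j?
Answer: 6721 + I*√46/9460 ≈ 6721.0 + 0.00071695*I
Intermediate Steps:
D(P) = I*√46 (D(P) = √(3 - 49) = √(-46) = I*√46)
D(-29)/9460 - 1*(-6721) = (I*√46)/9460 - 1*(-6721) = (I*√46)*(1/9460) + 6721 = I*√46/9460 + 6721 = 6721 + I*√46/9460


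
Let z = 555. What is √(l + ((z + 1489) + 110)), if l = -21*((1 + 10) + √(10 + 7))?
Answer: √(1923 - 21*√17) ≈ 42.853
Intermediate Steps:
l = -231 - 21*√17 (l = -21*(11 + √17) = -231 - 21*√17 ≈ -317.58)
√(l + ((z + 1489) + 110)) = √((-231 - 21*√17) + ((555 + 1489) + 110)) = √((-231 - 21*√17) + (2044 + 110)) = √((-231 - 21*√17) + 2154) = √(1923 - 21*√17)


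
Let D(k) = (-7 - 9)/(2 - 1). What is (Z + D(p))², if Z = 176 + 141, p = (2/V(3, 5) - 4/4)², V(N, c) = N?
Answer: 90601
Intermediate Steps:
p = ⅑ (p = (2/3 - 4/4)² = (2*(⅓) - 4*¼)² = (⅔ - 1)² = (-⅓)² = ⅑ ≈ 0.11111)
D(k) = -16 (D(k) = -16/1 = -16*1 = -16)
Z = 317
(Z + D(p))² = (317 - 16)² = 301² = 90601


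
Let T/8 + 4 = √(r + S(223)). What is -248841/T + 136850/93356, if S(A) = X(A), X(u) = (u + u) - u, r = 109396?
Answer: 845942588/2558024417 - 248841*√109619/876824 ≈ -93.631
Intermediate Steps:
X(u) = u (X(u) = 2*u - u = u)
S(A) = A
T = -32 + 8*√109619 (T = -32 + 8*√(109396 + 223) = -32 + 8*√109619 ≈ 2616.7)
-248841/T + 136850/93356 = -248841/(-32 + 8*√109619) + 136850/93356 = -248841/(-32 + 8*√109619) + 136850*(1/93356) = -248841/(-32 + 8*√109619) + 68425/46678 = 68425/46678 - 248841/(-32 + 8*√109619)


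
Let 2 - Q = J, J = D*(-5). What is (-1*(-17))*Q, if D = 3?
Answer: 289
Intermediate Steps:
J = -15 (J = 3*(-5) = -15)
Q = 17 (Q = 2 - 1*(-15) = 2 + 15 = 17)
(-1*(-17))*Q = -1*(-17)*17 = 17*17 = 289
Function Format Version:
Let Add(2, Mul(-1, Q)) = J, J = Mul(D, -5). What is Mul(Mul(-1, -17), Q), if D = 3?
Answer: 289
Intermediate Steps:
J = -15 (J = Mul(3, -5) = -15)
Q = 17 (Q = Add(2, Mul(-1, -15)) = Add(2, 15) = 17)
Mul(Mul(-1, -17), Q) = Mul(Mul(-1, -17), 17) = Mul(17, 17) = 289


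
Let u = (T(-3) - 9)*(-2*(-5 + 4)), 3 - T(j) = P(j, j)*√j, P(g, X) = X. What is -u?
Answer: 12 - 6*I*√3 ≈ 12.0 - 10.392*I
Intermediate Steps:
T(j) = 3 - j^(3/2) (T(j) = 3 - j*√j = 3 - j^(3/2))
u = -12 + 6*I*√3 (u = ((3 - (-3)^(3/2)) - 9)*(-2*(-5 + 4)) = ((3 - (-3)*I*√3) - 9)*(-2*(-1)) = ((3 + 3*I*√3) - 9)*2 = (-6 + 3*I*√3)*2 = -12 + 6*I*√3 ≈ -12.0 + 10.392*I)
-u = -(-12 + 6*I*√3) = 12 - 6*I*√3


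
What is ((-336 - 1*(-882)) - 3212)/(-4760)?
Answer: 1333/2380 ≈ 0.56008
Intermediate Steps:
((-336 - 1*(-882)) - 3212)/(-4760) = ((-336 + 882) - 3212)*(-1/4760) = (546 - 3212)*(-1/4760) = -2666*(-1/4760) = 1333/2380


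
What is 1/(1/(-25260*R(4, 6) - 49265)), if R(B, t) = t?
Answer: -200825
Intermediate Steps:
1/(1/(-25260*R(4, 6) - 49265)) = 1/(1/(-25260*6 - 49265)) = 1/(1/(-151560 - 49265)) = 1/(1/(-200825)) = 1/(-1/200825) = -200825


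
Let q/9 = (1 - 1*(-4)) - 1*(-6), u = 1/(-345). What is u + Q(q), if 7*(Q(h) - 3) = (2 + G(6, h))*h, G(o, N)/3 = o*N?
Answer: 60939758/2415 ≈ 25234.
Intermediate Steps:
G(o, N) = 3*N*o (G(o, N) = 3*(o*N) = 3*(N*o) = 3*N*o)
u = -1/345 ≈ -0.0028986
q = 99 (q = 9*((1 - 1*(-4)) - 1*(-6)) = 9*((1 + 4) + 6) = 9*(5 + 6) = 9*11 = 99)
Q(h) = 3 + h*(2 + 18*h)/7 (Q(h) = 3 + ((2 + 3*h*6)*h)/7 = 3 + ((2 + 18*h)*h)/7 = 3 + (h*(2 + 18*h))/7 = 3 + h*(2 + 18*h)/7)
u + Q(q) = -1/345 + (3 + (2/7)*99 + (18/7)*99²) = -1/345 + (3 + 198/7 + (18/7)*9801) = -1/345 + (3 + 198/7 + 176418/7) = -1/345 + 176637/7 = 60939758/2415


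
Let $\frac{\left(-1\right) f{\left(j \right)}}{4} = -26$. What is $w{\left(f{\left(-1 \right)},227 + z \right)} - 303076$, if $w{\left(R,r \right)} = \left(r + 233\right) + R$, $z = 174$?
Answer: $-302338$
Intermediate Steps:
$f{\left(j \right)} = 104$ ($f{\left(j \right)} = \left(-4\right) \left(-26\right) = 104$)
$w{\left(R,r \right)} = 233 + R + r$ ($w{\left(R,r \right)} = \left(233 + r\right) + R = 233 + R + r$)
$w{\left(f{\left(-1 \right)},227 + z \right)} - 303076 = \left(233 + 104 + \left(227 + 174\right)\right) - 303076 = \left(233 + 104 + 401\right) - 303076 = 738 - 303076 = -302338$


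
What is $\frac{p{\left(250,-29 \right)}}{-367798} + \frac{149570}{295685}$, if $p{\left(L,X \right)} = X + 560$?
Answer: $\frac{10970907625}{21750470326} \approx 0.5044$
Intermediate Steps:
$p{\left(L,X \right)} = 560 + X$
$\frac{p{\left(250,-29 \right)}}{-367798} + \frac{149570}{295685} = \frac{560 - 29}{-367798} + \frac{149570}{295685} = 531 \left(- \frac{1}{367798}\right) + 149570 \cdot \frac{1}{295685} = - \frac{531}{367798} + \frac{29914}{59137} = \frac{10970907625}{21750470326}$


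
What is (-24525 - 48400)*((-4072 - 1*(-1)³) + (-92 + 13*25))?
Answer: 279886150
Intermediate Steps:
(-24525 - 48400)*((-4072 - 1*(-1)³) + (-92 + 13*25)) = -72925*((-4072 - 1*(-1)) + (-92 + 325)) = -72925*((-4072 + 1) + 233) = -72925*(-4071 + 233) = -72925*(-3838) = 279886150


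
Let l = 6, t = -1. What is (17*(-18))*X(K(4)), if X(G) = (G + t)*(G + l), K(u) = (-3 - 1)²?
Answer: -100980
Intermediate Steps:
K(u) = 16 (K(u) = (-4)² = 16)
X(G) = (-1 + G)*(6 + G) (X(G) = (G - 1)*(G + 6) = (-1 + G)*(6 + G))
(17*(-18))*X(K(4)) = (17*(-18))*(-6 + 16² + 5*16) = -306*(-6 + 256 + 80) = -306*330 = -100980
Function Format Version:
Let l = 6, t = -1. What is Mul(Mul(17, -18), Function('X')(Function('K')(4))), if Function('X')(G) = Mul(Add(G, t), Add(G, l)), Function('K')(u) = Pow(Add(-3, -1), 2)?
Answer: -100980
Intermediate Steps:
Function('K')(u) = 16 (Function('K')(u) = Pow(-4, 2) = 16)
Function('X')(G) = Mul(Add(-1, G), Add(6, G)) (Function('X')(G) = Mul(Add(G, -1), Add(G, 6)) = Mul(Add(-1, G), Add(6, G)))
Mul(Mul(17, -18), Function('X')(Function('K')(4))) = Mul(Mul(17, -18), Add(-6, Pow(16, 2), Mul(5, 16))) = Mul(-306, Add(-6, 256, 80)) = Mul(-306, 330) = -100980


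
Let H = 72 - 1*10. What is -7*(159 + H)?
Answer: -1547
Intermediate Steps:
H = 62 (H = 72 - 10 = 62)
-7*(159 + H) = -7*(159 + 62) = -7*221 = -1547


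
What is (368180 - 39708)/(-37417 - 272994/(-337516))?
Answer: -55432277776/6314281589 ≈ -8.7789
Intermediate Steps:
(368180 - 39708)/(-37417 - 272994/(-337516)) = 328472/(-37417 - 272994*(-1/337516)) = 328472/(-37417 + 136497/168758) = 328472/(-6314281589/168758) = 328472*(-168758/6314281589) = -55432277776/6314281589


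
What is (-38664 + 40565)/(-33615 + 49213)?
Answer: 1901/15598 ≈ 0.12187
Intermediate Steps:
(-38664 + 40565)/(-33615 + 49213) = 1901/15598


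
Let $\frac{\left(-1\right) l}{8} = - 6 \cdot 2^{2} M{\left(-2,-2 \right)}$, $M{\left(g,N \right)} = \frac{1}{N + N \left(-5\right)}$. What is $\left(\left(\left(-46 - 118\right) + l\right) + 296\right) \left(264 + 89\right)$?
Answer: $55068$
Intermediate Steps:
$M{\left(g,N \right)} = - \frac{1}{4 N}$ ($M{\left(g,N \right)} = \frac{1}{N - 5 N} = \frac{1}{\left(-4\right) N} = - \frac{1}{4 N}$)
$l = 24$ ($l = - 8 - 6 \cdot 2^{2} \left(- \frac{1}{4 \left(-2\right)}\right) = - 8 \left(-6\right) 4 \left(\left(- \frac{1}{4}\right) \left(- \frac{1}{2}\right)\right) = - 8 \left(\left(-24\right) \frac{1}{8}\right) = \left(-8\right) \left(-3\right) = 24$)
$\left(\left(\left(-46 - 118\right) + l\right) + 296\right) \left(264 + 89\right) = \left(\left(\left(-46 - 118\right) + 24\right) + 296\right) \left(264 + 89\right) = \left(\left(\left(-46 - 118\right) + 24\right) + 296\right) 353 = \left(\left(-164 + 24\right) + 296\right) 353 = \left(-140 + 296\right) 353 = 156 \cdot 353 = 55068$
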